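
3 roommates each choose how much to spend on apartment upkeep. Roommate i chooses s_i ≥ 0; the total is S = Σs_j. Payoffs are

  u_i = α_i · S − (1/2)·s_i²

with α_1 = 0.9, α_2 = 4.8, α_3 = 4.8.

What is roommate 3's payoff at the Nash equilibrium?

Roommate i's FOC: ∂u_i/∂s_i = α_i − s_i = 0, so s_i* = α_i.
NE contributions = (0.9, 4.8, 4.8); S = 10.5.
u_3 = α_3·S − ½·(s_3)² = 4.8·10.5 − ½·4.8² = 38.88.

38.88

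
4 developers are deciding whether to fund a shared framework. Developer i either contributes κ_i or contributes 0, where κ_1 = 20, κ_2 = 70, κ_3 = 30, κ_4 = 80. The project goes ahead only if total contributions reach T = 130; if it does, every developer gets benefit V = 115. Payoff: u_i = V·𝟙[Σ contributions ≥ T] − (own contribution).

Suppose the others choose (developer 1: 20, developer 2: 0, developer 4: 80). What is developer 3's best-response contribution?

30

Others' total = 100. Contributing 30 brings total to 130 ≥ 130: gain V − κ_3 = 85.
Best response: 30.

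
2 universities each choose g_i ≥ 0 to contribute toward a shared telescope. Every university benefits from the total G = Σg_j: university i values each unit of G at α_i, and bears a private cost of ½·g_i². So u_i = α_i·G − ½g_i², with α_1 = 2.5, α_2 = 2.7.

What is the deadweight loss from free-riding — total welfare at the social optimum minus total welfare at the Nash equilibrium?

University i's FOC: ∂u_i/∂g_i = α_i − g_i = 0, so g_i* = α_i.
NE contributions = (2.5, 2.7); G = 5.2.
W^NE = (Σα)·G − ½Σα_i² = 5.2² − ½·13.54 = 20.27.
Planner sets g_i = Σα_j = 5.2 for every i, so G^SO = 2·5.2 = 10.4.
W^SO = (Σα)·G^SO − ½·2·(Σα)² = (2/2)·5.2² = 27.04.
Deadweight loss = W^SO − W^NE = 6.77.

6.77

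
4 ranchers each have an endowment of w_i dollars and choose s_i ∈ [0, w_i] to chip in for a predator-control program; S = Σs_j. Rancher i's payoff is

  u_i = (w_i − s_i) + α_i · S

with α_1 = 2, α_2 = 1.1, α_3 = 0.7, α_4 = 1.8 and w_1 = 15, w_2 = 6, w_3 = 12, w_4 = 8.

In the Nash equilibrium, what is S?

∂u_i/∂s_i = α_i − 1, so rancher i contributes w_i if α_i > 1, else 0.
α_i > 1 for i ∈ {1, 2, 4}; NE contributions (15, 6, 0, 8), S = 29.

29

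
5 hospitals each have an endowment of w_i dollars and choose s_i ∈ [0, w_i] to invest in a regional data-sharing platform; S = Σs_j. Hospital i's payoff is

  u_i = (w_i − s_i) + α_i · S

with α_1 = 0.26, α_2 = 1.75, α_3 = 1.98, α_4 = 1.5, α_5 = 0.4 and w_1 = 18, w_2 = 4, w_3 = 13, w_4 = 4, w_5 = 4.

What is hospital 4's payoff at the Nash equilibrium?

∂u_i/∂s_i = α_i − 1, so hospital i contributes w_i if α_i > 1, else 0.
α_i > 1 for i ∈ {2, 3, 4}; NE contributions (0, 4, 13, 4, 0), S = 21.
u_4 = (4 − 4) + 1.5·21 = 31.5.

31.5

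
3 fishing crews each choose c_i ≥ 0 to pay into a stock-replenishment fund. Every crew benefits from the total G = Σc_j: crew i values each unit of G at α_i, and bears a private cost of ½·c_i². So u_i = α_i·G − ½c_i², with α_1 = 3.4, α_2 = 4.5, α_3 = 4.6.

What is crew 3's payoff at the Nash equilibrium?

46.92

Crew i's FOC: ∂u_i/∂c_i = α_i − c_i = 0, so c_i* = α_i.
NE contributions = (3.4, 4.5, 4.6); G = 12.5.
u_3 = α_3·G − ½·(c_3)² = 4.6·12.5 − ½·4.6² = 46.92.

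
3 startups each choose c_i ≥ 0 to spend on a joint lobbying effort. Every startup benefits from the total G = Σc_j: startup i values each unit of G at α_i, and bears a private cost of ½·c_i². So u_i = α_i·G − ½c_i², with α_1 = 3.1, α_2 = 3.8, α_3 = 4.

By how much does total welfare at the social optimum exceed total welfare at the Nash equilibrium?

79.43

Startup i's FOC: ∂u_i/∂c_i = α_i − c_i = 0, so c_i* = α_i.
NE contributions = (3.1, 3.8, 4); G = 10.9.
W^NE = (Σα)·G − ½Σα_i² = 10.9² − ½·40.05 = 98.785.
Planner sets c_i = Σα_j = 10.9 for every i, so G^SO = 3·10.9 = 32.7.
W^SO = (Σα)·G^SO − ½·3·(Σα)² = (3/2)·10.9² = 178.215.
Deadweight loss = W^SO − W^NE = 79.43.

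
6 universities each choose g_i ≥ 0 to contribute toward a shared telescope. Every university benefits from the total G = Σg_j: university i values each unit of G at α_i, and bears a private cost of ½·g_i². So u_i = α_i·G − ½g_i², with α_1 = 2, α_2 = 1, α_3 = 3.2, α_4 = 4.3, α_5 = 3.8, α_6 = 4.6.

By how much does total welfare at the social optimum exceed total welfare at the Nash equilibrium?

749.085

University i's FOC: ∂u_i/∂g_i = α_i − g_i = 0, so g_i* = α_i.
NE contributions = (2, 1, 3.2, 4.3, 3.8, 4.6); G = 18.9.
W^NE = (Σα)·G − ½Σα_i² = 18.9² − ½·69.33 = 322.545.
Planner sets g_i = Σα_j = 18.9 for every i, so G^SO = 6·18.9 = 113.4.
W^SO = (Σα)·G^SO − ½·6·(Σα)² = (6/2)·18.9² = 1071.63.
Deadweight loss = W^SO − W^NE = 749.085.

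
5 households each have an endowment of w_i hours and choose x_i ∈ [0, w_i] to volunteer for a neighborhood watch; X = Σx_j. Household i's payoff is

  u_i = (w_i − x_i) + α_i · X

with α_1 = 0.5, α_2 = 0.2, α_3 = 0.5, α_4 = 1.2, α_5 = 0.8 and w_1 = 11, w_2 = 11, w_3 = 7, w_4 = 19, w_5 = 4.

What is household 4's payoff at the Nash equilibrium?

∂u_i/∂x_i = α_i − 1, so household i contributes w_i if α_i > 1, else 0.
α_i > 1 for i ∈ {4}; NE contributions (0, 0, 0, 19, 0), X = 19.
u_4 = (19 − 19) + 1.2·19 = 22.8.

22.8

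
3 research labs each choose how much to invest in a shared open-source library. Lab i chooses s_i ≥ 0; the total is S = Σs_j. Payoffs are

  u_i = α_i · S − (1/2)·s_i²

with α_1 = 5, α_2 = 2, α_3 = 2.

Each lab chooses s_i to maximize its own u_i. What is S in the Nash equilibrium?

9

Lab i's FOC: ∂u_i/∂s_i = α_i − s_i = 0, so s_i* = α_i.
NE contributions = (5, 2, 2); S = 9.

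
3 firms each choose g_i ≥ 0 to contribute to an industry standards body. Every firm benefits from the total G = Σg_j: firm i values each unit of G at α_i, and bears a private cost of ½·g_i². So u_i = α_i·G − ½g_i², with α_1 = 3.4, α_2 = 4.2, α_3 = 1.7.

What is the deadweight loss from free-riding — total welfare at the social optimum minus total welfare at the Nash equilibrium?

Firm i's FOC: ∂u_i/∂g_i = α_i − g_i = 0, so g_i* = α_i.
NE contributions = (3.4, 4.2, 1.7); G = 9.3.
W^NE = (Σα)·G − ½Σα_i² = 9.3² − ½·32.09 = 70.445.
Planner sets g_i = Σα_j = 9.3 for every i, so G^SO = 3·9.3 = 27.9.
W^SO = (Σα)·G^SO − ½·3·(Σα)² = (3/2)·9.3² = 129.735.
Deadweight loss = W^SO − W^NE = 59.29.

59.29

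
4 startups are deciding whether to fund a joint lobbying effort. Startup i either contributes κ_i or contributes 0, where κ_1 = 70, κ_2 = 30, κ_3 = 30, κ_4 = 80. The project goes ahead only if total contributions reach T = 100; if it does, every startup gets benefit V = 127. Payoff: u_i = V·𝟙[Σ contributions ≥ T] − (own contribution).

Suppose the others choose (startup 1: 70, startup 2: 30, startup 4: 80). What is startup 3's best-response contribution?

Others' total = 180 ≥ 100; contributing adds cost 30 for no extra benefit.
Best response: 0.

0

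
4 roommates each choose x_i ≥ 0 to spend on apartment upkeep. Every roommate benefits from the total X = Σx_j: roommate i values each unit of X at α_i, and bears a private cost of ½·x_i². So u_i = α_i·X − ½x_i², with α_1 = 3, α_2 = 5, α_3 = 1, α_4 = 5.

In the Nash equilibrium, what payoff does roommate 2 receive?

57.5

Roommate i's FOC: ∂u_i/∂x_i = α_i − x_i = 0, so x_i* = α_i.
NE contributions = (3, 5, 1, 5); X = 14.
u_2 = α_2·X − ½·(x_2)² = 5·14 − ½·5² = 57.5.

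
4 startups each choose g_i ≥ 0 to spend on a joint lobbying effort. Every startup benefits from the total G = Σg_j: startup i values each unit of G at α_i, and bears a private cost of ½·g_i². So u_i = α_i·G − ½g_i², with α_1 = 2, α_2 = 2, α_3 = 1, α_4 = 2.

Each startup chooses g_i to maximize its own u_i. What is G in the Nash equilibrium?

Startup i's FOC: ∂u_i/∂g_i = α_i − g_i = 0, so g_i* = α_i.
NE contributions = (2, 2, 1, 2); G = 7.

7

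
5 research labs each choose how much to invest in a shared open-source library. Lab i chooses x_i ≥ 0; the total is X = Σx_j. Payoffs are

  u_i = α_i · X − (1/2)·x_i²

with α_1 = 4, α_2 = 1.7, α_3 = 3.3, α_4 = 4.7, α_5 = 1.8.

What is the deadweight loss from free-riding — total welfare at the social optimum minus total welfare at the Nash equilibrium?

Lab i's FOC: ∂u_i/∂x_i = α_i − x_i = 0, so x_i* = α_i.
NE contributions = (4, 1.7, 3.3, 4.7, 1.8); X = 15.5.
W^NE = (Σα)·X − ½Σα_i² = 15.5² − ½·55.11 = 212.695.
Planner sets x_i = Σα_j = 15.5 for every i, so X^SO = 5·15.5 = 77.5.
W^SO = (Σα)·X^SO − ½·5·(Σα)² = (5/2)·15.5² = 600.625.
Deadweight loss = W^SO − W^NE = 387.93.

387.93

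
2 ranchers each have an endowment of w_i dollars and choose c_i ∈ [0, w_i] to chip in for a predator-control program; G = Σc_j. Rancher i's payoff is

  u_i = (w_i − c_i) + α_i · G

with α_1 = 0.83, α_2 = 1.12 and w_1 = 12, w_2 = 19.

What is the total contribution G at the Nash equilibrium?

19

∂u_i/∂c_i = α_i − 1, so rancher i contributes w_i if α_i > 1, else 0.
α_i > 1 for i ∈ {2}; NE contributions (0, 19), G = 19.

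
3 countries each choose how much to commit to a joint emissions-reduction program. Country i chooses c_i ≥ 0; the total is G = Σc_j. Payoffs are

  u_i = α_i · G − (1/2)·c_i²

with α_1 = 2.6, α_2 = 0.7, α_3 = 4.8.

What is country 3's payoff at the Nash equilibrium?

27.36

Country i's FOC: ∂u_i/∂c_i = α_i − c_i = 0, so c_i* = α_i.
NE contributions = (2.6, 0.7, 4.8); G = 8.1.
u_3 = α_3·G − ½·(c_3)² = 4.8·8.1 − ½·4.8² = 27.36.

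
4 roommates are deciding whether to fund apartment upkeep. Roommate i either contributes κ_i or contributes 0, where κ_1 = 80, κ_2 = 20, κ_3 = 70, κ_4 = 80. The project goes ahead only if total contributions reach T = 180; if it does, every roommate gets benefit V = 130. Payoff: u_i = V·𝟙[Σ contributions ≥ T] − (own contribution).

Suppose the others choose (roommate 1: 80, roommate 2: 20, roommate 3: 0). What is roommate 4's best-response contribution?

Others' total = 100. Contributing 80 brings total to 180 ≥ 180: gain V − κ_4 = 50.
Best response: 80.

80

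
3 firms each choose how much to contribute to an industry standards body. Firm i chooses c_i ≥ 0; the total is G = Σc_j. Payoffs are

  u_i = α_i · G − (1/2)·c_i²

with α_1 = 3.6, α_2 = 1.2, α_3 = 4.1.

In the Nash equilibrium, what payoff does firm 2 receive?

9.96

Firm i's FOC: ∂u_i/∂c_i = α_i − c_i = 0, so c_i* = α_i.
NE contributions = (3.6, 1.2, 4.1); G = 8.9.
u_2 = α_2·G − ½·(c_2)² = 1.2·8.9 − ½·1.2² = 9.96.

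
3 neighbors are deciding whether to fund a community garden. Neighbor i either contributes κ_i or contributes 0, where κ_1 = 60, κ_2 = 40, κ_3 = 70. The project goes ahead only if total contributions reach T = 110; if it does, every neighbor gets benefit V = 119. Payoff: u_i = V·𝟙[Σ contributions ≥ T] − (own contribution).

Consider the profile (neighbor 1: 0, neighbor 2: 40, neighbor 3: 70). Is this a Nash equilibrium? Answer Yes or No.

Yes

Total = 110 ≥ 110: provided.
Neighbor 1 (pledges 0, payoff 119): pledging 60 → total 170, payoff 59. No gain.
Neighbor 2 (pledges 40, payoff 79): dropping to 0 → total 70, payoff 0. No gain.
Neighbor 3 (pledges 70, payoff 49): dropping to 0 → total 40, payoff 0. No gain.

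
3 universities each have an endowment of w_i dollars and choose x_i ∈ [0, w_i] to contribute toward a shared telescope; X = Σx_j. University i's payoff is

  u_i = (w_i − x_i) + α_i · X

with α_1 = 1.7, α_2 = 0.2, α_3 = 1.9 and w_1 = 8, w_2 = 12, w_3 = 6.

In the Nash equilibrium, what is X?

14

∂u_i/∂x_i = α_i − 1, so university i contributes w_i if α_i > 1, else 0.
α_i > 1 for i ∈ {1, 3}; NE contributions (8, 0, 6), X = 14.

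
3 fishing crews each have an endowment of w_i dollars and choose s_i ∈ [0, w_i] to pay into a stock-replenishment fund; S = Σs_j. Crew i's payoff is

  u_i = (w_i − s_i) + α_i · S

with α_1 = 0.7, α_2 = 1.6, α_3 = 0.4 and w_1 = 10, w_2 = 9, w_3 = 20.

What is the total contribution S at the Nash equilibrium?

∂u_i/∂s_i = α_i − 1, so crew i contributes w_i if α_i > 1, else 0.
α_i > 1 for i ∈ {2}; NE contributions (0, 9, 0), S = 9.

9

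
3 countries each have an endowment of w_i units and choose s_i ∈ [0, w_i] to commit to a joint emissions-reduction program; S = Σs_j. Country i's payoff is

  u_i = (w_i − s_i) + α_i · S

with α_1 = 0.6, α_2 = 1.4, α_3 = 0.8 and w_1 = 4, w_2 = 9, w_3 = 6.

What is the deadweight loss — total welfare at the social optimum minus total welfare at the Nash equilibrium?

18

∂u_i/∂s_i = α_i − 1, so country i contributes w_i if α_i > 1, else 0.
α_i > 1 for i ∈ {2}; NE contributions (0, 9, 0), S = 9.
W^NE = Σw_i − S^NE + (Σα_i)·S^NE = 19 + 1.8·9 = 35.2.
Planner: ∂(Σu_j)/∂s_i = Σα_j − 1 = 1.8 > 0, so everyone contributes w_i; S^SO = 19, W^SO = 19 + 1.8·19 = 53.2.
Deadweight loss = 18.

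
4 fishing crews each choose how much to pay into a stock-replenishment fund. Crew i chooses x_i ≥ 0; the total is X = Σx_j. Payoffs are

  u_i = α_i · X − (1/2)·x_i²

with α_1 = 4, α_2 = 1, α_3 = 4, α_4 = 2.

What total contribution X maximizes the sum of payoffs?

44

Planner FOC: ∂(Σu_j)/∂x_i = (Σα_j) − x_i = 0, so x_i^SO = Σα_j = 11 for every i; X^SO = 44.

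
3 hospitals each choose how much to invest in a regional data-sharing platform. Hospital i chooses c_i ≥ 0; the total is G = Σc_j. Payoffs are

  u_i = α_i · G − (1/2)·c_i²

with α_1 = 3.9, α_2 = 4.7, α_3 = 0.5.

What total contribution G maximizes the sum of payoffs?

Planner FOC: ∂(Σu_j)/∂c_i = (Σα_j) − c_i = 0, so c_i^SO = Σα_j = 9.1 for every i; G^SO = 27.3.

27.3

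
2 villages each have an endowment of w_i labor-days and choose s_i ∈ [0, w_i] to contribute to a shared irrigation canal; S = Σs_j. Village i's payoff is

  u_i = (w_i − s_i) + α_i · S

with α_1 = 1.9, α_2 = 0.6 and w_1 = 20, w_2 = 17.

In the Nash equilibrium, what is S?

∂u_i/∂s_i = α_i − 1, so village i contributes w_i if α_i > 1, else 0.
α_i > 1 for i ∈ {1}; NE contributions (20, 0), S = 20.

20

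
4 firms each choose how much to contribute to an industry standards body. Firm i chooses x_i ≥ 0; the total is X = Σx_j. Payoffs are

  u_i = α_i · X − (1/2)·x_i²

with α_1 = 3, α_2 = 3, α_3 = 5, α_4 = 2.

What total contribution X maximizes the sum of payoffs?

Planner FOC: ∂(Σu_j)/∂x_i = (Σα_j) − x_i = 0, so x_i^SO = Σα_j = 13 for every i; X^SO = 52.

52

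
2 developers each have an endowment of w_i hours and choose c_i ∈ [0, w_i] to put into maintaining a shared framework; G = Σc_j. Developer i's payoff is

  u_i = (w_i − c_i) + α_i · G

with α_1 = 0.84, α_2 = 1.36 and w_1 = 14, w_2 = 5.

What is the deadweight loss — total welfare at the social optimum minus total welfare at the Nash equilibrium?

16.8

∂u_i/∂c_i = α_i − 1, so developer i contributes w_i if α_i > 1, else 0.
α_i > 1 for i ∈ {2}; NE contributions (0, 5), G = 5.
W^NE = Σw_i − G^NE + (Σα_i)·G^NE = 19 + 1.2·5 = 25.
Planner: ∂(Σu_j)/∂c_i = Σα_j − 1 = 1.2 > 0, so everyone contributes w_i; G^SO = 19, W^SO = 19 + 1.2·19 = 41.8.
Deadweight loss = 16.8.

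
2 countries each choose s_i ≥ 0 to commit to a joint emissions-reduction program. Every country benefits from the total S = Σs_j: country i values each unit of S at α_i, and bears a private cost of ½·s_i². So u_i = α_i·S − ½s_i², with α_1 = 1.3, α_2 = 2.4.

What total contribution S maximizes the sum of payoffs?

Planner FOC: ∂(Σu_j)/∂s_i = (Σα_j) − s_i = 0, so s_i^SO = Σα_j = 3.7 for every i; S^SO = 7.4.

7.4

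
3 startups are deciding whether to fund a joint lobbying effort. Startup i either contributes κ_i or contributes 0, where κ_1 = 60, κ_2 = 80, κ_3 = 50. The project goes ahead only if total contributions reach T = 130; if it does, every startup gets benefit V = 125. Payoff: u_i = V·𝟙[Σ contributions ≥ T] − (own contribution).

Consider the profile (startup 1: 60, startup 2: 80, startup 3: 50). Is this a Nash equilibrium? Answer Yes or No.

No

Total = 190 ≥ 130: provided.
Startup 1 (pledges 60, payoff 65): dropping to 0 → total 130, payoff 125. Profitable deviation.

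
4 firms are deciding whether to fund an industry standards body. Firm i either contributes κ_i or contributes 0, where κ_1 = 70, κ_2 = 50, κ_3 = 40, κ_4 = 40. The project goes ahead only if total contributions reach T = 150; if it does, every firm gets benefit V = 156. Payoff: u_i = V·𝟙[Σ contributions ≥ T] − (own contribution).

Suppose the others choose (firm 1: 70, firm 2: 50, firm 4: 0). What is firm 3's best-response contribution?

Others' total = 120. Contributing 40 brings total to 160 ≥ 150: gain V − κ_3 = 116.
Best response: 40.

40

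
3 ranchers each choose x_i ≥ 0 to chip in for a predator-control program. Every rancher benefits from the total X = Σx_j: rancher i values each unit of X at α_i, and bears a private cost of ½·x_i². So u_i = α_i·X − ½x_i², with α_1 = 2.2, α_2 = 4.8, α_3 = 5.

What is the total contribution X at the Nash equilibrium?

12

Rancher i's FOC: ∂u_i/∂x_i = α_i − x_i = 0, so x_i* = α_i.
NE contributions = (2.2, 4.8, 5); X = 12.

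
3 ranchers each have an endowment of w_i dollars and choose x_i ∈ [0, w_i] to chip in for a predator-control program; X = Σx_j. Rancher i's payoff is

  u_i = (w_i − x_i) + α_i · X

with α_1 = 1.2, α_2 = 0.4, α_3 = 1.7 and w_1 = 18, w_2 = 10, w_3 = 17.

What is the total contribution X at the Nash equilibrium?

35

∂u_i/∂x_i = α_i − 1, so rancher i contributes w_i if α_i > 1, else 0.
α_i > 1 for i ∈ {1, 3}; NE contributions (18, 0, 17), X = 35.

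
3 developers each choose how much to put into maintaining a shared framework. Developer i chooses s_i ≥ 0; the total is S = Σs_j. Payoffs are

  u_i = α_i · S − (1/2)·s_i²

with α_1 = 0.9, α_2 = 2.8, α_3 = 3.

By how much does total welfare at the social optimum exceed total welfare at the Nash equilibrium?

Developer i's FOC: ∂u_i/∂s_i = α_i − s_i = 0, so s_i* = α_i.
NE contributions = (0.9, 2.8, 3); S = 6.7.
W^NE = (Σα)·S − ½Σα_i² = 6.7² − ½·17.65 = 36.065.
Planner sets s_i = Σα_j = 6.7 for every i, so S^SO = 3·6.7 = 20.1.
W^SO = (Σα)·S^SO − ½·3·(Σα)² = (3/2)·6.7² = 67.335.
Deadweight loss = W^SO − W^NE = 31.27.

31.27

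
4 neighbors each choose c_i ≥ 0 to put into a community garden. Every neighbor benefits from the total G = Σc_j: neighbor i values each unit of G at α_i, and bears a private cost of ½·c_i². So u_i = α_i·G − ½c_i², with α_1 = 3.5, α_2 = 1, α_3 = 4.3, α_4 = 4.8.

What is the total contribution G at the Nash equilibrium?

13.6

Neighbor i's FOC: ∂u_i/∂c_i = α_i − c_i = 0, so c_i* = α_i.
NE contributions = (3.5, 1, 4.3, 4.8); G = 13.6.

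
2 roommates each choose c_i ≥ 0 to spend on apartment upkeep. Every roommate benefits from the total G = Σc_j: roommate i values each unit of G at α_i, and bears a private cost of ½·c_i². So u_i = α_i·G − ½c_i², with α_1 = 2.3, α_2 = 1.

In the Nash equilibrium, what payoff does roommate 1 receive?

Roommate i's FOC: ∂u_i/∂c_i = α_i − c_i = 0, so c_i* = α_i.
NE contributions = (2.3, 1); G = 3.3.
u_1 = α_1·G − ½·(c_1)² = 2.3·3.3 − ½·2.3² = 4.945.

4.945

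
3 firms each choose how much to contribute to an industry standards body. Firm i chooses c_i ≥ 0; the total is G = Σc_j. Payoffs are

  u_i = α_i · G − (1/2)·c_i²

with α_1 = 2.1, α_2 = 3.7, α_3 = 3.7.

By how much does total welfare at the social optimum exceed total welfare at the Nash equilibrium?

61.02

Firm i's FOC: ∂u_i/∂c_i = α_i − c_i = 0, so c_i* = α_i.
NE contributions = (2.1, 3.7, 3.7); G = 9.5.
W^NE = (Σα)·G − ½Σα_i² = 9.5² − ½·31.79 = 74.355.
Planner sets c_i = Σα_j = 9.5 for every i, so G^SO = 3·9.5 = 28.5.
W^SO = (Σα)·G^SO − ½·3·(Σα)² = (3/2)·9.5² = 135.375.
Deadweight loss = W^SO − W^NE = 61.02.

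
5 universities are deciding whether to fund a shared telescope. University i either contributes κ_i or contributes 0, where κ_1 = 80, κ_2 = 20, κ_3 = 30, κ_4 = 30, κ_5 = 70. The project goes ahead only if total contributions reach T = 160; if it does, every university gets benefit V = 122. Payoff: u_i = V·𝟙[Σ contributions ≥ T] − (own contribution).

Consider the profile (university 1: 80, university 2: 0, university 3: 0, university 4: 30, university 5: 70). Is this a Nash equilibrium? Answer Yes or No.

Yes

Total = 180 ≥ 160: provided.
University 1 (pledges 80, payoff 42): dropping to 0 → total 100, payoff 0. No gain.
University 2 (pledges 0, payoff 122): pledging 20 → total 200, payoff 102. No gain.
University 3 (pledges 0, payoff 122): pledging 30 → total 210, payoff 92. No gain.
University 4 (pledges 30, payoff 92): dropping to 0 → total 150, payoff 0. No gain.
University 5 (pledges 70, payoff 52): dropping to 0 → total 110, payoff 0. No gain.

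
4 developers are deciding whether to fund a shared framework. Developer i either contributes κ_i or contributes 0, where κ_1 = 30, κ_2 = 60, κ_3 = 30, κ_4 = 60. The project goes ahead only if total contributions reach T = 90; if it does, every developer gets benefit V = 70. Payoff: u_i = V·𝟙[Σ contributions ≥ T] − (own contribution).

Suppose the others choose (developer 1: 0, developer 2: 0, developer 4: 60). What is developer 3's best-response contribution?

30

Others' total = 60. Contributing 30 brings total to 90 ≥ 90: gain V − κ_3 = 40.
Best response: 30.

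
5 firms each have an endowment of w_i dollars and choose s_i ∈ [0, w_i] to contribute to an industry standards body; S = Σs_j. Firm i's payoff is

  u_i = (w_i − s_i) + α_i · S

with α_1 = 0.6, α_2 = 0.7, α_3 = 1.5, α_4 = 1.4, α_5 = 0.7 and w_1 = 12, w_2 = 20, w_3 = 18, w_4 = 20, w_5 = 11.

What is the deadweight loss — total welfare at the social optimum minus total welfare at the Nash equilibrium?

167.7

∂u_i/∂s_i = α_i − 1, so firm i contributes w_i if α_i > 1, else 0.
α_i > 1 for i ∈ {3, 4}; NE contributions (0, 0, 18, 20, 0), S = 38.
W^NE = Σw_i − S^NE + (Σα_i)·S^NE = 81 + 3.9·38 = 229.2.
Planner: ∂(Σu_j)/∂s_i = Σα_j − 1 = 3.9 > 0, so everyone contributes w_i; S^SO = 81, W^SO = 81 + 3.9·81 = 396.9.
Deadweight loss = 167.7.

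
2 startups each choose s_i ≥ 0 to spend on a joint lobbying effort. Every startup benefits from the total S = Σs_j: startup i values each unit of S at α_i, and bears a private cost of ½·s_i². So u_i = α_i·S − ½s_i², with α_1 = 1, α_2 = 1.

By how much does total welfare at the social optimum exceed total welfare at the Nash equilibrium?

1

Startup i's FOC: ∂u_i/∂s_i = α_i − s_i = 0, so s_i* = α_i.
NE contributions = (1, 1); S = 2.
W^NE = (Σα)·S − ½Σα_i² = 2² − ½·2 = 3.
Planner sets s_i = Σα_j = 2 for every i, so S^SO = 2·2 = 4.
W^SO = (Σα)·S^SO − ½·2·(Σα)² = (2/2)·2² = 4.
Deadweight loss = W^SO − W^NE = 1.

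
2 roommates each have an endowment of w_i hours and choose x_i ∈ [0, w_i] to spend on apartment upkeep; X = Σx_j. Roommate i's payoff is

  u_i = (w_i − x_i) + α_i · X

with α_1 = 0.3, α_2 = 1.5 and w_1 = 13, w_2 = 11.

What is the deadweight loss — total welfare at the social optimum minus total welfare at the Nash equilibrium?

∂u_i/∂x_i = α_i − 1, so roommate i contributes w_i if α_i > 1, else 0.
α_i > 1 for i ∈ {2}; NE contributions (0, 11), X = 11.
W^NE = Σw_i − X^NE + (Σα_i)·X^NE = 24 + 0.8·11 = 32.8.
Planner: ∂(Σu_j)/∂x_i = Σα_j − 1 = 0.8 > 0, so everyone contributes w_i; X^SO = 24, W^SO = 24 + 0.8·24 = 43.2.
Deadweight loss = 10.4.

10.4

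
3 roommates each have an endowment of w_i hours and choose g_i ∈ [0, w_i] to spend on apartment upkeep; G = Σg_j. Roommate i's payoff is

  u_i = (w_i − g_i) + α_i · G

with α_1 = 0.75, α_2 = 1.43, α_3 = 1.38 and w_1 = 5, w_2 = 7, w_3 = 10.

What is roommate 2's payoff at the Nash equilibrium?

24.31

∂u_i/∂g_i = α_i − 1, so roommate i contributes w_i if α_i > 1, else 0.
α_i > 1 for i ∈ {2, 3}; NE contributions (0, 7, 10), G = 17.
u_2 = (7 − 7) + 1.43·17 = 24.31.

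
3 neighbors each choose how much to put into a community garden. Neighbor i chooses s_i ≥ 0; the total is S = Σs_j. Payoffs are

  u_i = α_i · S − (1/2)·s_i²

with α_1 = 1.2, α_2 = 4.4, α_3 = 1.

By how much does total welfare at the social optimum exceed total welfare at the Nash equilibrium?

Neighbor i's FOC: ∂u_i/∂s_i = α_i − s_i = 0, so s_i* = α_i.
NE contributions = (1.2, 4.4, 1); S = 6.6.
W^NE = (Σα)·S − ½Σα_i² = 6.6² − ½·21.8 = 32.66.
Planner sets s_i = Σα_j = 6.6 for every i, so S^SO = 3·6.6 = 19.8.
W^SO = (Σα)·S^SO − ½·3·(Σα)² = (3/2)·6.6² = 65.34.
Deadweight loss = W^SO − W^NE = 32.68.

32.68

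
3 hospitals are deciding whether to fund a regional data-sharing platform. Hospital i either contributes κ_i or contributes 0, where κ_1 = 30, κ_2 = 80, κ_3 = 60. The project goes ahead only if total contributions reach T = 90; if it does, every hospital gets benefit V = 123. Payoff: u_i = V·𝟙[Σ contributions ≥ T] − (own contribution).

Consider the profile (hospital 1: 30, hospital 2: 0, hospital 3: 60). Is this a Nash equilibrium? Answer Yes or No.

Total = 90 ≥ 90: provided.
Hospital 1 (pledges 30, payoff 93): dropping to 0 → total 60, payoff 0. No gain.
Hospital 2 (pledges 0, payoff 123): pledging 80 → total 170, payoff 43. No gain.
Hospital 3 (pledges 60, payoff 63): dropping to 0 → total 30, payoff 0. No gain.

Yes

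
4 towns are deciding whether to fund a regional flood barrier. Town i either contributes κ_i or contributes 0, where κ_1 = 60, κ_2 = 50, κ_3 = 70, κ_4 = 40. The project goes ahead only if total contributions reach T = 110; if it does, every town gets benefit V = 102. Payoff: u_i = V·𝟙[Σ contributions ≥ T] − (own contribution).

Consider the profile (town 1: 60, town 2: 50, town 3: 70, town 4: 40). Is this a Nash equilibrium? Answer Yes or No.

No

Total = 220 ≥ 110: provided.
Town 1 (pledges 60, payoff 42): dropping to 0 → total 160, payoff 102. Profitable deviation.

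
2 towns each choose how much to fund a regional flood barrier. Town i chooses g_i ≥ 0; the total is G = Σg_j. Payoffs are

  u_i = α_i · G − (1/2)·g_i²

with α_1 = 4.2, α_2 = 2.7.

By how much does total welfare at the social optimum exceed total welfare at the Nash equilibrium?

12.465

Town i's FOC: ∂u_i/∂g_i = α_i − g_i = 0, so g_i* = α_i.
NE contributions = (4.2, 2.7); G = 6.9.
W^NE = (Σα)·G − ½Σα_i² = 6.9² − ½·24.93 = 35.145.
Planner sets g_i = Σα_j = 6.9 for every i, so G^SO = 2·6.9 = 13.8.
W^SO = (Σα)·G^SO − ½·2·(Σα)² = (2/2)·6.9² = 47.61.
Deadweight loss = W^SO − W^NE = 12.465.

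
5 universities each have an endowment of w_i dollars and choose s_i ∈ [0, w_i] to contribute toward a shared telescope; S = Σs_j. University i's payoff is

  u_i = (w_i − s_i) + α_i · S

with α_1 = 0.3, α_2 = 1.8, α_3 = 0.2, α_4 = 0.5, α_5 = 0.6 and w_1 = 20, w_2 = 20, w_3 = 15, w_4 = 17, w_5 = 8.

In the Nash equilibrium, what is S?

20

∂u_i/∂s_i = α_i − 1, so university i contributes w_i if α_i > 1, else 0.
α_i > 1 for i ∈ {2}; NE contributions (0, 20, 0, 0, 0), S = 20.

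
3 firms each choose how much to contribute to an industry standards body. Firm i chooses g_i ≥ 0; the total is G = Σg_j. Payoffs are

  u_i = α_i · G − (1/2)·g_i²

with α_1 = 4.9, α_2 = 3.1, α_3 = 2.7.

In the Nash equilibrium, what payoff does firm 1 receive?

40.425

Firm i's FOC: ∂u_i/∂g_i = α_i − g_i = 0, so g_i* = α_i.
NE contributions = (4.9, 3.1, 2.7); G = 10.7.
u_1 = α_1·G − ½·(g_1)² = 4.9·10.7 − ½·4.9² = 40.425.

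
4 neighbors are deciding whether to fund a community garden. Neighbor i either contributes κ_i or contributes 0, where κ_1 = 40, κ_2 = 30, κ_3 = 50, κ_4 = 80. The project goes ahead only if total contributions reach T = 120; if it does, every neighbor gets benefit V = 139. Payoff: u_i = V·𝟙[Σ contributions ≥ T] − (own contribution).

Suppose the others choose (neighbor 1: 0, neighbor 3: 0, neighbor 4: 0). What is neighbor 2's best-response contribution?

0

Others' total = 0. Even contributing 30 gives 30 < 120: no benefit either way.
Best response: 0.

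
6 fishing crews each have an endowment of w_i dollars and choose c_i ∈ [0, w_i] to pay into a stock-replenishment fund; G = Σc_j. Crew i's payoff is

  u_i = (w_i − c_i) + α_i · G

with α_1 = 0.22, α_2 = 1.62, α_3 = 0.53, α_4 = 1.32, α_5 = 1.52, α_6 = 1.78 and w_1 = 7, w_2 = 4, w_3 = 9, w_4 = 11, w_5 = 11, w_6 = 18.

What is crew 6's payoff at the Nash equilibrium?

78.32

∂u_i/∂c_i = α_i − 1, so crew i contributes w_i if α_i > 1, else 0.
α_i > 1 for i ∈ {2, 4, 5, 6}; NE contributions (0, 4, 0, 11, 11, 18), G = 44.
u_6 = (18 − 18) + 1.78·44 = 78.32.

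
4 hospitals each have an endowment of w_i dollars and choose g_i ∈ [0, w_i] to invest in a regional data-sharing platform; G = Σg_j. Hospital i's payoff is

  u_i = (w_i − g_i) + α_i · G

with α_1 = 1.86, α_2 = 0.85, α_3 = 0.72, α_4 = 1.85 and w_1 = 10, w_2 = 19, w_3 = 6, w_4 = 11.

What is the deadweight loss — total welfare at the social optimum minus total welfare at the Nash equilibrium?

107

∂u_i/∂g_i = α_i − 1, so hospital i contributes w_i if α_i > 1, else 0.
α_i > 1 for i ∈ {1, 4}; NE contributions (10, 0, 0, 11), G = 21.
W^NE = Σw_i − G^NE + (Σα_i)·G^NE = 46 + 4.28·21 = 135.88.
Planner: ∂(Σu_j)/∂g_i = Σα_j − 1 = 4.28 > 0, so everyone contributes w_i; G^SO = 46, W^SO = 46 + 4.28·46 = 242.88.
Deadweight loss = 107.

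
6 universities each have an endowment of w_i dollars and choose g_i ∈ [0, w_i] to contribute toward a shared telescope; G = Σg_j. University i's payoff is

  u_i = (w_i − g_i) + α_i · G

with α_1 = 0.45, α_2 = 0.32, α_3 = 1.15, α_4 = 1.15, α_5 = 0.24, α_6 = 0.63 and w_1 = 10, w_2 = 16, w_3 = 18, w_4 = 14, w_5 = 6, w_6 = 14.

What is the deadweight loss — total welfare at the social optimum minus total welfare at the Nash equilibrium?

135.24

∂u_i/∂g_i = α_i − 1, so university i contributes w_i if α_i > 1, else 0.
α_i > 1 for i ∈ {3, 4}; NE contributions (0, 0, 18, 14, 0, 0), G = 32.
W^NE = Σw_i − G^NE + (Σα_i)·G^NE = 78 + 2.94·32 = 172.08.
Planner: ∂(Σu_j)/∂g_i = Σα_j − 1 = 2.94 > 0, so everyone contributes w_i; G^SO = 78, W^SO = 78 + 2.94·78 = 307.32.
Deadweight loss = 135.24.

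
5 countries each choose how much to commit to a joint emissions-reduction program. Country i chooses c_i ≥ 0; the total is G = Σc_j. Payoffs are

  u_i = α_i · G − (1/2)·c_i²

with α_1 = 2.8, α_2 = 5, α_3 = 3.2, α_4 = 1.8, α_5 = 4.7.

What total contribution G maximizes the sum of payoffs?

Planner FOC: ∂(Σu_j)/∂c_i = (Σα_j) − c_i = 0, so c_i^SO = Σα_j = 17.5 for every i; G^SO = 87.5.

87.5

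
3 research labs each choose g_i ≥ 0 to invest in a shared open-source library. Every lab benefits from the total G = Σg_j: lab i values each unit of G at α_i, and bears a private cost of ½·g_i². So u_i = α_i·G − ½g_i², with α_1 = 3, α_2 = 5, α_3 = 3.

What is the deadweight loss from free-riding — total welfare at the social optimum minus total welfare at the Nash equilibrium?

82

Lab i's FOC: ∂u_i/∂g_i = α_i − g_i = 0, so g_i* = α_i.
NE contributions = (3, 5, 3); G = 11.
W^NE = (Σα)·G − ½Σα_i² = 11² − ½·43 = 99.5.
Planner sets g_i = Σα_j = 11 for every i, so G^SO = 3·11 = 33.
W^SO = (Σα)·G^SO − ½·3·(Σα)² = (3/2)·11² = 181.5.
Deadweight loss = W^SO − W^NE = 82.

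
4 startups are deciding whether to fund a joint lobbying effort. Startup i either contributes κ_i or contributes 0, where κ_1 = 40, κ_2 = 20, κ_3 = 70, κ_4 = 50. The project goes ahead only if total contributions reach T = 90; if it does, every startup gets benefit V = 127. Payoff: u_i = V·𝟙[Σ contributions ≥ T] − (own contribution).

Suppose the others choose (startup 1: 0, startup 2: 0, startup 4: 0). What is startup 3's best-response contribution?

0

Others' total = 0. Even contributing 70 gives 70 < 90: no benefit either way.
Best response: 0.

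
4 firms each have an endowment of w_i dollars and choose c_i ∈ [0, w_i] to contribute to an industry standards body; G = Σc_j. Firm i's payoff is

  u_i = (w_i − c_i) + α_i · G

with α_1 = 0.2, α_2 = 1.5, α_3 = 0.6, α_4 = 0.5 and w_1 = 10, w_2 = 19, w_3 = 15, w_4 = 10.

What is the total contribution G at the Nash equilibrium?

19

∂u_i/∂c_i = α_i − 1, so firm i contributes w_i if α_i > 1, else 0.
α_i > 1 for i ∈ {2}; NE contributions (0, 19, 0, 0), G = 19.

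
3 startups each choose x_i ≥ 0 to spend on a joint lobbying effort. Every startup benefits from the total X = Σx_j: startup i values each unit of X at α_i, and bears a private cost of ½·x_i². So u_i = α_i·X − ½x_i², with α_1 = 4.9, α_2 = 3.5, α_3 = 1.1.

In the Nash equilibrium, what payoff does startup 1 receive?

Startup i's FOC: ∂u_i/∂x_i = α_i − x_i = 0, so x_i* = α_i.
NE contributions = (4.9, 3.5, 1.1); X = 9.5.
u_1 = α_1·X − ½·(x_1)² = 4.9·9.5 − ½·4.9² = 34.545.

34.545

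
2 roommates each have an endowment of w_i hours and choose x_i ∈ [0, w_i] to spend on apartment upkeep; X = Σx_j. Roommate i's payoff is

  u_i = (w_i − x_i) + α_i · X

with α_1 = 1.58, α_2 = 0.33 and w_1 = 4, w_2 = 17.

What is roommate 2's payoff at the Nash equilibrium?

∂u_i/∂x_i = α_i − 1, so roommate i contributes w_i if α_i > 1, else 0.
α_i > 1 for i ∈ {1}; NE contributions (4, 0), X = 4.
u_2 = (17 − 0) + 0.33·4 = 18.32.

18.32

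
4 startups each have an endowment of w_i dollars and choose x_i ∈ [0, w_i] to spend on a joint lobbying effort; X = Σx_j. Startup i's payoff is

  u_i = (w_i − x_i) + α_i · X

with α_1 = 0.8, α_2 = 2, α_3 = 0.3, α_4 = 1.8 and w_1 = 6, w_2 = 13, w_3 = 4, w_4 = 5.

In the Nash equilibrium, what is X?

18

∂u_i/∂x_i = α_i − 1, so startup i contributes w_i if α_i > 1, else 0.
α_i > 1 for i ∈ {2, 4}; NE contributions (0, 13, 0, 5), X = 18.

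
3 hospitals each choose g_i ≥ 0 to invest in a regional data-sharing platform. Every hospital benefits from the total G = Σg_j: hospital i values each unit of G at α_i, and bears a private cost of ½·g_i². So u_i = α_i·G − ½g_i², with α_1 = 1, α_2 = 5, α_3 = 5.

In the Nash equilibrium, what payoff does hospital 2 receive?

Hospital i's FOC: ∂u_i/∂g_i = α_i − g_i = 0, so g_i* = α_i.
NE contributions = (1, 5, 5); G = 11.
u_2 = α_2·G − ½·(g_2)² = 5·11 − ½·5² = 42.5.

42.5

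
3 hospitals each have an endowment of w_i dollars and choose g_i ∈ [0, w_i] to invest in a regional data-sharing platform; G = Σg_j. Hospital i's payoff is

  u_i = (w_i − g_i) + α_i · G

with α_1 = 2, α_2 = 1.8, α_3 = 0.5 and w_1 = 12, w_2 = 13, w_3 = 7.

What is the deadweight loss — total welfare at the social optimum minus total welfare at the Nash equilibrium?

23.1

∂u_i/∂g_i = α_i − 1, so hospital i contributes w_i if α_i > 1, else 0.
α_i > 1 for i ∈ {1, 2}; NE contributions (12, 13, 0), G = 25.
W^NE = Σw_i − G^NE + (Σα_i)·G^NE = 32 + 3.3·25 = 114.5.
Planner: ∂(Σu_j)/∂g_i = Σα_j − 1 = 3.3 > 0, so everyone contributes w_i; G^SO = 32, W^SO = 32 + 3.3·32 = 137.6.
Deadweight loss = 23.1.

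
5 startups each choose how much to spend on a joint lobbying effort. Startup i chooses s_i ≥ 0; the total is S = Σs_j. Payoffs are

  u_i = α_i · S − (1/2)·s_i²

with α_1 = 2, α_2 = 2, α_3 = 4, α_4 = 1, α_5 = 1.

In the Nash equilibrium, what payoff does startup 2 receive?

Startup i's FOC: ∂u_i/∂s_i = α_i − s_i = 0, so s_i* = α_i.
NE contributions = (2, 2, 4, 1, 1); S = 10.
u_2 = α_2·S − ½·(s_2)² = 2·10 − ½·2² = 18.

18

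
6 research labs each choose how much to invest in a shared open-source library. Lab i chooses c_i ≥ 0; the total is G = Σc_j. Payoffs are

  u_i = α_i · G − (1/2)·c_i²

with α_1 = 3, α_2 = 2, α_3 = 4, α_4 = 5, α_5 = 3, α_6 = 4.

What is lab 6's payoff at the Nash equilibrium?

Lab i's FOC: ∂u_i/∂c_i = α_i − c_i = 0, so c_i* = α_i.
NE contributions = (3, 2, 4, 5, 3, 4); G = 21.
u_6 = α_6·G − ½·(c_6)² = 4·21 − ½·4² = 76.

76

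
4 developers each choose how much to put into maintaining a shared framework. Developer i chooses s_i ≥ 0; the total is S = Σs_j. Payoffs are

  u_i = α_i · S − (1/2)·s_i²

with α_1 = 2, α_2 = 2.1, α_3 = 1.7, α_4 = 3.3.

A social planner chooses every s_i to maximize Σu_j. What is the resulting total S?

Planner FOC: ∂(Σu_j)/∂s_i = (Σα_j) − s_i = 0, so s_i^SO = Σα_j = 9.1 for every i; S^SO = 36.4.

36.4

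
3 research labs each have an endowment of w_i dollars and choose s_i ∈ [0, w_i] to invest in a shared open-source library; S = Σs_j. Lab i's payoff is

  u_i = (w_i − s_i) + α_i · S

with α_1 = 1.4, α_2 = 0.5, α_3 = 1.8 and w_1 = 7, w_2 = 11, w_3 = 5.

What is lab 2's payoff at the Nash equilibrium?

∂u_i/∂s_i = α_i − 1, so lab i contributes w_i if α_i > 1, else 0.
α_i > 1 for i ∈ {1, 3}; NE contributions (7, 0, 5), S = 12.
u_2 = (11 − 0) + 0.5·12 = 17.

17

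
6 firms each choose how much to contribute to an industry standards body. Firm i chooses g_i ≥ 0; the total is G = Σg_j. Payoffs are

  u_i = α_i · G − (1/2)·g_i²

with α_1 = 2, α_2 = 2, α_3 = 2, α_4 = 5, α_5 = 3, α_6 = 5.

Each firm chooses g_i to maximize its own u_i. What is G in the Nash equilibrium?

19

Firm i's FOC: ∂u_i/∂g_i = α_i − g_i = 0, so g_i* = α_i.
NE contributions = (2, 2, 2, 5, 3, 5); G = 19.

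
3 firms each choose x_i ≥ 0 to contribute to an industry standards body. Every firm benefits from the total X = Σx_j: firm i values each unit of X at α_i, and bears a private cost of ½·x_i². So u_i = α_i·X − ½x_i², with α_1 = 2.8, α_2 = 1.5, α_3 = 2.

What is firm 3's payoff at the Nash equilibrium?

Firm i's FOC: ∂u_i/∂x_i = α_i − x_i = 0, so x_i* = α_i.
NE contributions = (2.8, 1.5, 2); X = 6.3.
u_3 = α_3·X − ½·(x_3)² = 2·6.3 − ½·2² = 10.6.

10.6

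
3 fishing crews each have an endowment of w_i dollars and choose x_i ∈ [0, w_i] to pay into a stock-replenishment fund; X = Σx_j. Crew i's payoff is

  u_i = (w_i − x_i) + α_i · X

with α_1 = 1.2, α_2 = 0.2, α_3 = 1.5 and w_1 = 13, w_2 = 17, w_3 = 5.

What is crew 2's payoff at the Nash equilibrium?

∂u_i/∂x_i = α_i − 1, so crew i contributes w_i if α_i > 1, else 0.
α_i > 1 for i ∈ {1, 3}; NE contributions (13, 0, 5), X = 18.
u_2 = (17 − 0) + 0.2·18 = 20.6.

20.6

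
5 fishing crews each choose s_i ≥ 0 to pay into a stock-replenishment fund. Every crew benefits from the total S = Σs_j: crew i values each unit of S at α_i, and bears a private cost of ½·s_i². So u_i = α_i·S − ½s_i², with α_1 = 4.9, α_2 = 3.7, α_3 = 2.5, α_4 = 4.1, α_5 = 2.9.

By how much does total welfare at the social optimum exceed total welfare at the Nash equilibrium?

Crew i's FOC: ∂u_i/∂s_i = α_i − s_i = 0, so s_i* = α_i.
NE contributions = (4.9, 3.7, 2.5, 4.1, 2.9); S = 18.1.
W^NE = (Σα)·S − ½Σα_i² = 18.1² − ½·69.17 = 293.025.
Planner sets s_i = Σα_j = 18.1 for every i, so S^SO = 5·18.1 = 90.5.
W^SO = (Σα)·S^SO − ½·5·(Σα)² = (5/2)·18.1² = 819.025.
Deadweight loss = W^SO − W^NE = 526.

526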